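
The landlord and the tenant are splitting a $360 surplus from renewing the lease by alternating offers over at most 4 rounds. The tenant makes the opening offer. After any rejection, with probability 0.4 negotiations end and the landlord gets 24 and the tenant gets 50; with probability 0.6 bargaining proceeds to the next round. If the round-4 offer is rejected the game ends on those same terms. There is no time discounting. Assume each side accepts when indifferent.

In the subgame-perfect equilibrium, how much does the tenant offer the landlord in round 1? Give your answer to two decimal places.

By backward induction:
Round 4 (the landlord proposes): the tenant gets 50 if talks fail, so the landlord offers 50 and keeps 310.
Round 3 (the tenant proposes): rejecting gives the landlord an expected 0.6 × 310 + 0.4 × 24 = 195.6. The tenant offers 195.6 and keeps 360 − 195.6 = 164.4.
Round 2 (the landlord proposes): rejecting gives the tenant an expected 0.6 × 164.4 + 0.4 × 50 = 118.64; the landlord offers that and keeps 241.36.
Round 1 (the tenant proposes): rejecting gives the landlord an expected 0.6 × 241.36 + 0.4 × 24 = 154.416, so the tenant offers 154.416, keeping 205.584.

154.42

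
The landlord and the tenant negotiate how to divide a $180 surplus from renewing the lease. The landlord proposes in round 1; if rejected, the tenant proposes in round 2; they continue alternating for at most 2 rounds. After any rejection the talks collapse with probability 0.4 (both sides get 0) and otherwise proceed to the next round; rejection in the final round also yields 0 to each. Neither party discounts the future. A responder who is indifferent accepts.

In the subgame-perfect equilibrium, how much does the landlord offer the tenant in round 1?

108

Round 2 (the tenant proposes): rejection yields 0 for the landlord; the tenant offers 0 and keeps 180.
Round 1 (the landlord proposes): rejecting gives the tenant an expected 0.6 × 180 = 108; the landlord offers that and keeps 72.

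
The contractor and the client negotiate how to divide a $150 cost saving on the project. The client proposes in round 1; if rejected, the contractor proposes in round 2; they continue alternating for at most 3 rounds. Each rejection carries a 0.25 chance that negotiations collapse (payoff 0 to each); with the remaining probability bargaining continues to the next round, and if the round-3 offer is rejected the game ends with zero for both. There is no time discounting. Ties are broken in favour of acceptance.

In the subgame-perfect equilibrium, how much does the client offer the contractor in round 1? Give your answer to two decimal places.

Round 3 (the client proposes): the contractor will accept anything ≥ 0, so the client offers 0 and keeps 150.
Round 2 (the contractor proposes): rejecting gives the client an expected 0.75 × 150 = 112.5; the contractor offers that and keeps 37.5.
Round 1 (the client proposes): rejecting gives the contractor an expected 0.75 × 37.5 = 28.125, so the client offers 28.125, keeping 121.875.

28.13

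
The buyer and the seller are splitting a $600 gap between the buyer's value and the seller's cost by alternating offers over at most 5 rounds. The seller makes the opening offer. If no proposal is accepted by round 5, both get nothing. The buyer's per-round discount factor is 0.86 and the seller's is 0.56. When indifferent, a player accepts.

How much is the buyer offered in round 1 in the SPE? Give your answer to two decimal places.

336.38

Round 5 (the seller proposes): rejection yields 0 for the buyer; the seller offers 0 and keeps 600.
Round 4 (the buyer proposes): the seller can get 600 next round, worth 0.56 × 600 = 336 now; the buyer offers that and keeps 264.
Round 3 (the seller proposes): the buyer can get 264 next round, worth 0.86 × 264 = 227.04 now. The seller offers 227.04 and keeps 600 − 227.04 = 372.96.
Round 2 (the buyer proposes): the seller can get 372.96 next round, worth 0.56 × 372.96 = 208.8576 now; the buyer offers that and keeps 391.1424.
Round 1 (the seller proposes): the buyer can get 391.1424 next round, worth 0.86 × 391.1424 = 336.382464 now; the seller offers that and keeps 263.617536.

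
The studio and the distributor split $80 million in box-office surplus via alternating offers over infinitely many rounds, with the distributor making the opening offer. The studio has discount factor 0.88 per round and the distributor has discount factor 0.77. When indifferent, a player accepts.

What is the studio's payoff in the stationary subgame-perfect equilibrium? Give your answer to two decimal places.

Let x be the distributor's share when the distributor proposes and y be the studio's share when the studio proposes.
The studio accepts iff offered ≥ 0.88·y, so x = 80 − 0.88y. Symmetrically y = 80 − 0.77x.
Substituting: x = 80 − 0.88(80 − 0.77x), giving x(1 − 0.77·0.88) = 80(1 − 0.88).
So x = 80 × 0.12 / 0.3224 ≈ 29.7767, and the studio receives 80 − x ≈ 50.2233.

50.22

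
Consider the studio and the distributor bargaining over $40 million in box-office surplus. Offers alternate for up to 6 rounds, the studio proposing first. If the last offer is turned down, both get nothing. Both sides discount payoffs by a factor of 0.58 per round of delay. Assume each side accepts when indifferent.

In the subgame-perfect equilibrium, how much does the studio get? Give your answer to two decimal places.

24.35

Round 6 (the distributor proposes): the studio will accept anything ≥ 0, so the distributor offers 0 and keeps 40.
Round 5 (the studio proposes): the distributor can get 40 next round, worth 0.58 × 40 = 23.2 now, so the studio offers 23.2, keeping 16.8.
Round 4 (the distributor proposes): the studio can get 16.8 next round, worth 0.58 × 16.8 = 9.744 now. The distributor offers 9.744 and keeps 40 − 9.744 = 30.256.
Round 3 (the studio proposes): the distributor can get 30.256 next round, worth 0.58 × 30.256 = 17.54848 now. The studio offers 17.54848 and keeps 40 − 17.54848 = 22.45152.
Round 2 (the distributor proposes): the studio can get 22.45152 next round, worth 0.58 × 22.45152 = 13.0218816 now. The distributor offers 13.0218816 and keeps 40 − 13.0218816 = 26.9781184.
Round 1 (the studio proposes): the distributor can get 26.9781184 next round, worth 0.58 × 26.9781184 = 15.647308672 now; the studio offers that and keeps 24.352691328.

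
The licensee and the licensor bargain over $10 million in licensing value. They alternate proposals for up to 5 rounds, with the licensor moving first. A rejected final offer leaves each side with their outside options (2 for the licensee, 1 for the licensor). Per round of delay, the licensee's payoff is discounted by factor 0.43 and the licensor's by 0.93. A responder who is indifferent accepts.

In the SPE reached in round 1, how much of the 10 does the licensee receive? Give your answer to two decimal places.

Round 5 (the licensor proposes): the licensee gets 2 if talks fail, so the licensor offers 2 and keeps 8.
Round 4 (the licensee proposes): the licensor can get 8 next round, worth 0.93 × 8 = 7.44 now; the licensee offers that and keeps 2.56.
Round 3 (the licensor proposes): the licensee can get 2.56 next round, worth 0.43 × 2.56 = 1.1008 now; the licensor offers that and keeps 8.8992.
Round 2 (the licensee proposes): the licensor can get 8.8992 next round, worth 0.93 × 8.8992 = 8.276256 now. The licensee offers 8.276256 and keeps 10 − 8.276256 = 1.723744.
Round 1 (the licensor proposes): the licensee can get 1.723744 next round, worth 0.43 × 1.723744 = 0.74120992 now, so the licensor offers 0.74120992, keeping 9.25879008.

0.74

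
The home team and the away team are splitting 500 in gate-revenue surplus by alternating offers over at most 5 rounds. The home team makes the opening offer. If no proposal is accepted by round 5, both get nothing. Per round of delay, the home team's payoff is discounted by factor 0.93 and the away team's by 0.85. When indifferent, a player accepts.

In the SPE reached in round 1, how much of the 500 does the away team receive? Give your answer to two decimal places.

53.27

By backward induction:
Round 5 (the home team proposes): rejection yields 0 for the away team; the home team offers 0 and keeps 500.
Round 4 (the away team proposes): the home team can get 500 next round, worth 0.93 × 500 = 465 now, so the away team offers 465, keeping 35.
Round 3 (the home team proposes): the away team can get 35 next round, worth 0.85 × 35 = 29.75 now, so the home team offers 29.75, keeping 470.25.
Round 2 (the away team proposes): the home team can get 470.25 next round, worth 0.93 × 470.25 = 437.3325 now; the away team offers that and keeps 62.6675.
Round 1 (the home team proposes): the away team can get 62.6675 next round, worth 0.85 × 62.6675 = 53.267375 now, so the home team offers 53.267375, keeping 446.732625.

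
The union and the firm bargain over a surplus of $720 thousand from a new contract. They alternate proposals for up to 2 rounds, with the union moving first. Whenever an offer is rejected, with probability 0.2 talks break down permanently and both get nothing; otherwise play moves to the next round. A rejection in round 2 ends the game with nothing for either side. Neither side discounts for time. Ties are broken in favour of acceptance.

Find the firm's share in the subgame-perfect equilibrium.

576

Round 2 (the firm proposes): the union will accept anything ≥ 0, so the firm offers 0 and keeps 720.
Round 1 (the union proposes): rejecting gives the firm an expected 0.8 × 720 = 576, so the union offers 576, keeping 144.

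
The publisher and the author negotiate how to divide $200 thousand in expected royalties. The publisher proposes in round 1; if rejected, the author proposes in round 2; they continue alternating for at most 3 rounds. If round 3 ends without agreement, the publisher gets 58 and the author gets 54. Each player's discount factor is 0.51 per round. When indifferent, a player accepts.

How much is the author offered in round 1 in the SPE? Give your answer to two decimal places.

Round 3 (the publisher proposes): the author gets 54 if talks fail, so the publisher offers 54 and keeps 146.
Round 2 (the author proposes): the publisher can get 146 next round, worth 0.51 × 146 = 74.46 now. The author offers 74.46 and keeps 200 − 74.46 = 125.54.
Round 1 (the publisher proposes): the author can get 125.54 next round, worth 0.51 × 125.54 = 64.0254 now. The publisher offers 64.0254 and keeps 200 − 64.0254 = 135.9746.

64.03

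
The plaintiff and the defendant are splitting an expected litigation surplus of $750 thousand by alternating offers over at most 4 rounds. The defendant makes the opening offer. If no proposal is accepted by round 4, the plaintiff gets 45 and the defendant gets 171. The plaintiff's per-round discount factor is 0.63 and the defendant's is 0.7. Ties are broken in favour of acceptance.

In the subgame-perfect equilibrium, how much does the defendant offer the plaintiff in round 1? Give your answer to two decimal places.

Round 4 (the plaintiff proposes): the defendant gets 171 if talks fail, so the plaintiff offers 171 and keeps 579.
Round 3 (the defendant proposes): the plaintiff can get 579 next round, worth 0.63 × 579 = 364.77 now, so the defendant offers 364.77, keeping 385.23.
Round 2 (the plaintiff proposes): the defendant can get 385.23 next round, worth 0.7 × 385.23 = 269.661 now. The plaintiff offers 269.661 and keeps 750 − 269.661 = 480.339.
Round 1 (the defendant proposes): the plaintiff can get 480.339 next round, worth 0.63 × 480.339 = 302.61357 now. The defendant offers 302.61357 and keeps 750 − 302.61357 = 447.38643.

302.61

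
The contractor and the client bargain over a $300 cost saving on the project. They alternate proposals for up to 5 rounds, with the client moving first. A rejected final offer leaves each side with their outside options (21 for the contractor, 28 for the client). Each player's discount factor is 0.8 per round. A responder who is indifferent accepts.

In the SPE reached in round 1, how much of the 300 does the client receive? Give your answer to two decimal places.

212.68

Round 5 (the client proposes): the contractor gets 21 if talks fail, so the client offers 21 and keeps 279.
Round 4 (the contractor proposes): the client can get 279 next round, worth 0.8 × 279 = 223.2 now. The contractor offers 223.2 and keeps 300 − 223.2 = 76.8.
Round 3 (the client proposes): the contractor can get 76.8 next round, worth 0.8 × 76.8 = 61.44 now, so the client offers 61.44, keeping 238.56.
Round 2 (the contractor proposes): the client can get 238.56 next round, worth 0.8 × 238.56 = 190.848 now; the contractor offers that and keeps 109.152.
Round 1 (the client proposes): the contractor can get 109.152 next round, worth 0.8 × 109.152 = 87.3216 now, so the client offers 87.3216, keeping 212.6784.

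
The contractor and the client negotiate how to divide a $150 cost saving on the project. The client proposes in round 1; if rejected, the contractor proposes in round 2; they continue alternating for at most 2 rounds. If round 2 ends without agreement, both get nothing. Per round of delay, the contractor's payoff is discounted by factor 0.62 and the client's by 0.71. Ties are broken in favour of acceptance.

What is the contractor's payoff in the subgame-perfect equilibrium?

93

By backward induction:
Round 2 (the contractor proposes): rejection yields 0 for the client; the contractor offers 0 and keeps 150.
Round 1 (the client proposes): the contractor can get 150 next round, worth 0.62 × 150 = 93 now; the client offers that and keeps 57.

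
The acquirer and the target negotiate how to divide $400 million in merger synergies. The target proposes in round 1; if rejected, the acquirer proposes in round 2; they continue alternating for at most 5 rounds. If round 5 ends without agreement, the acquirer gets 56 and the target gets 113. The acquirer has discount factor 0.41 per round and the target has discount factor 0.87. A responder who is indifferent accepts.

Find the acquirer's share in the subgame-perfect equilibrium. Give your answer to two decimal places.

36.05

Round 5 (the target proposes): the acquirer gets 56 if talks fail, so the target offers 56 and keeps 344.
Round 4 (the acquirer proposes): the target can get 344 next round, worth 0.87 × 344 = 299.28 now, so the acquirer offers 299.28, keeping 100.72.
Round 3 (the target proposes): the acquirer can get 100.72 next round, worth 0.41 × 100.72 = 41.2952 now; the target offers that and keeps 358.7048.
Round 2 (the acquirer proposes): the target can get 358.7048 next round, worth 0.87 × 358.7048 = 312.073176 now, so the acquirer offers 312.073176, keeping 87.926824.
Round 1 (the target proposes): the acquirer can get 87.926824 next round, worth 0.41 × 87.926824 = 36.04999784 now. The target offers 36.04999784 and keeps 400 − 36.04999784 = 363.95000216.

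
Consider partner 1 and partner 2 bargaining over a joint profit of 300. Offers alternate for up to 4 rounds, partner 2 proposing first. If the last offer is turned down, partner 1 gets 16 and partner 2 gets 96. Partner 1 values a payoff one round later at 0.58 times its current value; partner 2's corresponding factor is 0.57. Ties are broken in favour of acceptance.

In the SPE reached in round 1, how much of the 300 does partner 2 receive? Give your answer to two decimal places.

Work backward from the last round.
Round 4 (partner 1 proposes): partner 2 gets 96 if talks fail, so partner 1 offers 96 and keeps 204.
Round 3 (partner 2 proposes): partner 1 can get 204 next round, worth 0.58 × 204 = 118.32 now, so partner 2 offers 118.32, keeping 181.68.
Round 2 (partner 1 proposes): partner 2 can get 181.68 next round, worth 0.57 × 181.68 = 103.5576 now. Partner 1 offers 103.5576 and keeps 300 − 103.5576 = 196.4424.
Round 1 (partner 2 proposes): partner 1 can get 196.4424 next round, worth 0.58 × 196.4424 = 113.936592 now. Partner 2 offers 113.936592 and keeps 300 − 113.936592 = 186.063408.

186.06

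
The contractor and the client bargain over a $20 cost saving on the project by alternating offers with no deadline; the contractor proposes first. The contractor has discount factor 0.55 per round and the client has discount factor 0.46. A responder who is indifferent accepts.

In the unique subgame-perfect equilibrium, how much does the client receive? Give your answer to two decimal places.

5.54

When the contractor proposes, the client accepts any offer worth at least 0.46 times what the client would get by proposing next round; and vice versa.
This gives x = 20 − 0.46y and y = 20 − 0.55x, where x and y are each side's share when it proposes.
Hence (1 − 0.46·0.55)x = 20(1 − 0.46), i.e. 0.747·x = 10.8.
x ≈ 14.4578; the client's share is 20 − x ≈ 5.5422.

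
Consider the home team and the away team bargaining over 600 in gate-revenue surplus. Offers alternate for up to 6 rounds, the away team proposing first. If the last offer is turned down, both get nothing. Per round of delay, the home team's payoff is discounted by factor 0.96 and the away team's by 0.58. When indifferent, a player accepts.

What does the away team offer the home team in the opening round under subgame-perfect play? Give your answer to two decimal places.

555.20

Round 6 (the home team proposes): rejection yields 0 for the away team; the home team offers 0 and keeps 600.
Round 5 (the away team proposes): the home team can get 600 next round, worth 0.96 × 600 = 576 now, so the away team offers 576, keeping 24.
Round 4 (the home team proposes): the away team can get 24 next round, worth 0.58 × 24 = 13.92 now, so the home team offers 13.92, keeping 586.08.
Round 3 (the away team proposes): the home team can get 586.08 next round, worth 0.96 × 586.08 = 562.6368 now, so the away team offers 562.6368, keeping 37.3632.
Round 2 (the home team proposes): the away team can get 37.3632 next round, worth 0.58 × 37.3632 = 21.670656 now, so the home team offers 21.670656, keeping 578.329344.
Round 1 (the away team proposes): the home team can get 578.329344 next round, worth 0.96 × 578.329344 = 555.19617024 now. The away team offers 555.19617024 and keeps 600 − 555.19617024 = 44.80382976.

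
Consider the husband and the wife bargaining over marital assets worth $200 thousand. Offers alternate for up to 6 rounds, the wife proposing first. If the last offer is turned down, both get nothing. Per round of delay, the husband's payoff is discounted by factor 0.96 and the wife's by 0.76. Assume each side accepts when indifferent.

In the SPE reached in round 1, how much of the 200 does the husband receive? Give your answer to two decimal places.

Round 6 (the husband proposes): rejection yields 0 for the wife; the husband offers 0 and keeps 200.
Round 5 (the wife proposes): the husband can get 200 next round, worth 0.96 × 200 = 192 now. The wife offers 192 and keeps 200 − 192 = 8.
Round 4 (the husband proposes): the wife can get 8 next round, worth 0.76 × 8 = 6.08 now. The husband offers 6.08 and keeps 200 − 6.08 = 193.92.
Round 3 (the wife proposes): the husband can get 193.92 next round, worth 0.96 × 193.92 = 186.1632 now; the wife offers that and keeps 13.8368.
Round 2 (the husband proposes): the wife can get 13.8368 next round, worth 0.76 × 13.8368 = 10.515968 now. The husband offers 10.515968 and keeps 200 − 10.515968 = 189.484032.
Round 1 (the wife proposes): the husband can get 189.484032 next round, worth 0.96 × 189.484032 = 181.90467072 now, so the wife offers 181.90467072, keeping 18.09532928.

181.90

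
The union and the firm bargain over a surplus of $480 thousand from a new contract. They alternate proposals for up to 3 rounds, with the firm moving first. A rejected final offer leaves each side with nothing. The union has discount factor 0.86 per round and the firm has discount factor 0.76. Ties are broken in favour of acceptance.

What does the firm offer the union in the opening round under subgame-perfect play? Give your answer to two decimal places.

99.07

Solve by backward induction from round 3.
Round 3 (the firm proposes): the union will accept anything ≥ 0, so the firm offers 0 and keeps 480.
Round 2 (the union proposes): the firm can get 480 next round, worth 0.76 × 480 = 364.8 now. The union offers 364.8 and keeps 480 − 364.8 = 115.2.
Round 1 (the firm proposes): the union can get 115.2 next round, worth 0.86 × 115.2 = 99.072 now, so the firm offers 99.072, keeping 380.928.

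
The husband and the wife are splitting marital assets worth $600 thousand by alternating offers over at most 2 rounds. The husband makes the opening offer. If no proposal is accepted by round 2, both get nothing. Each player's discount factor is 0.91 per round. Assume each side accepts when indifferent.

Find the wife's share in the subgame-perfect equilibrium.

546

By backward induction:
Round 2 (the wife proposes): the husband will accept anything ≥ 0, so the wife offers 0 and keeps 600.
Round 1 (the husband proposes): the wife can get 600 next round, worth 0.91 × 600 = 546 now. The husband offers 546 and keeps 600 − 546 = 54.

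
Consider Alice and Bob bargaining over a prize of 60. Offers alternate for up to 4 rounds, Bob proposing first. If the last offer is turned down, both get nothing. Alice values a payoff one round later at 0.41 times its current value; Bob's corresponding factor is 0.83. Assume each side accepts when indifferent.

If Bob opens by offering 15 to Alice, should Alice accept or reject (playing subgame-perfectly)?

Work out Alice's continuation value if the offer is rejected.
Round 4 (Alice proposes): Bob will accept anything ≥ 0, so Alice offers 0 and keeps 60.
Round 3 (Bob proposes): Alice can get 60 next round, worth 0.41 × 60 = 24.6 now; Bob offers that and keeps 35.4.
Round 2 (Alice proposes): Bob can get 35.4 next round, worth 0.83 × 35.4 = 29.382 now; Alice offers that and keeps 30.618.
So by rejecting in round 1, Alice gets 30.618 next round, worth 0.41 × 30.618 = 12.55338 now.
Offer 15 ≥ 12.55338, so Alice accepts.

Accept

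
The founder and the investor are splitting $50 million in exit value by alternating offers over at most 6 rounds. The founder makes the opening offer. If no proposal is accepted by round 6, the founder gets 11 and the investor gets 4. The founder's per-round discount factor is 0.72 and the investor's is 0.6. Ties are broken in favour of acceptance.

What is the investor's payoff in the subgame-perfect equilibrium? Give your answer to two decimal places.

Work backward from the last round.
Round 6 (the investor proposes): the founder gets 11 if talks fail, so the investor offers 11 and keeps 39.
Round 5 (the founder proposes): the investor can get 39 next round, worth 0.6 × 39 = 23.4 now. The founder offers 23.4 and keeps 50 − 23.4 = 26.6.
Round 4 (the investor proposes): the founder can get 26.6 next round, worth 0.72 × 26.6 = 19.152 now; the investor offers that and keeps 30.848.
Round 3 (the founder proposes): the investor can get 30.848 next round, worth 0.6 × 30.848 = 18.5088 now, so the founder offers 18.5088, keeping 31.4912.
Round 2 (the investor proposes): the founder can get 31.4912 next round, worth 0.72 × 31.4912 = 22.673664 now; the investor offers that and keeps 27.326336.
Round 1 (the founder proposes): the investor can get 27.326336 next round, worth 0.6 × 27.326336 = 16.3958016 now. The founder offers 16.3958016 and keeps 50 − 16.3958016 = 33.6041984.

16.40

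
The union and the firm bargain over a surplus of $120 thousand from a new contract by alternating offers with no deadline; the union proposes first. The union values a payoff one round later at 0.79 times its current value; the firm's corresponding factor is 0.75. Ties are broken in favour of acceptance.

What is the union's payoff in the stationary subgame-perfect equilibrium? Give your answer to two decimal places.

In a stationary SPE each proposer offers the other exactly their discounted continuation value.
If the union keeps x when proposing and the firm keeps y when proposing, then x = 120 − 0.75y and y = 120 − 0.79x.
Solving: x = 120(1 − 0.75) / (1 − 0.79·0.75) = 30 / 0.4075 ≈ 73.6196.
The firm gets 120 − 73.6196 ≈ 46.3804.

73.62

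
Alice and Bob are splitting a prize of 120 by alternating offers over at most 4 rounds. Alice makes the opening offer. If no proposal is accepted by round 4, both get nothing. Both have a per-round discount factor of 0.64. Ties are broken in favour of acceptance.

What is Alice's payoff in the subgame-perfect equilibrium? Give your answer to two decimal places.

Solve by backward induction from round 4.
Round 4 (Bob proposes): Alice will accept anything ≥ 0, so Bob offers 0 and keeps 120.
Round 3 (Alice proposes): Bob can get 120 next round, worth 0.64 × 120 = 76.8 now, so Alice offers 76.8, keeping 43.2.
Round 2 (Bob proposes): Alice can get 43.2 next round, worth 0.64 × 43.2 = 27.648 now, so Bob offers 27.648, keeping 92.352.
Round 1 (Alice proposes): Bob can get 92.352 next round, worth 0.64 × 92.352 = 59.10528 now; Alice offers that and keeps 60.89472.

60.89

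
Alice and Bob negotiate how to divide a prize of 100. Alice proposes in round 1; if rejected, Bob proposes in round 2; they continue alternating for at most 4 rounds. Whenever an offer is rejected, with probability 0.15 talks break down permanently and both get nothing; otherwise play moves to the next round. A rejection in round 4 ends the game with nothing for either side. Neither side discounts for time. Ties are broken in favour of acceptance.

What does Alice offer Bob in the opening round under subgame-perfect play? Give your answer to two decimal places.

74.16

By backward induction:
Round 4 (Bob proposes): Alice will accept anything ≥ 0, so Bob offers 0 and keeps 100.
Round 3 (Alice proposes): rejecting gives Bob an expected 0.85 × 100 = 85; Alice offers that and keeps 15.
Round 2 (Bob proposes): rejecting gives Alice an expected 0.85 × 15 = 12.75, so Bob offers 12.75, keeping 87.25.
Round 1 (Alice proposes): rejecting gives Bob an expected 0.85 × 87.25 = 74.1625, so Alice offers 74.1625, keeping 25.8375.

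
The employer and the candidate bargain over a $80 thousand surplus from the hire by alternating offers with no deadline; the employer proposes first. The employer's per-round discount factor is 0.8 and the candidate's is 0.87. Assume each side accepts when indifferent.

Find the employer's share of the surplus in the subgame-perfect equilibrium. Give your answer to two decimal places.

When the employer proposes, the candidate accepts any offer worth at least 0.87 times what the candidate would get by proposing next round; and vice versa.
This gives x = 80 − 0.87y and y = 80 − 0.8x, where x and y are each side's share when it proposes.
Hence (1 − 0.87·0.8)x = 80(1 − 0.87), i.e. 0.304·x = 10.4.
x ≈ 34.2105; the candidate's share is 80 − x ≈ 45.7895.

34.21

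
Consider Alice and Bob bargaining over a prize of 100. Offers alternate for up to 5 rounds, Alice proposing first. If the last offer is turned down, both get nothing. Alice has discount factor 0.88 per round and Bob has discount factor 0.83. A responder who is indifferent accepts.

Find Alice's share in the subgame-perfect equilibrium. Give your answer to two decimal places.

82.77

Round 5 (Alice proposes): Bob will accept anything ≥ 0, so Alice offers 0 and keeps 100.
Round 4 (Bob proposes): Alice can get 100 next round, worth 0.88 × 100 = 88 now. Bob offers 88 and keeps 100 − 88 = 12.
Round 3 (Alice proposes): Bob can get 12 next round, worth 0.83 × 12 = 9.96 now; Alice offers that and keeps 90.04.
Round 2 (Bob proposes): Alice can get 90.04 next round, worth 0.88 × 90.04 = 79.2352 now; Bob offers that and keeps 20.7648.
Round 1 (Alice proposes): Bob can get 20.7648 next round, worth 0.83 × 20.7648 = 17.234784 now, so Alice offers 17.234784, keeping 82.765216.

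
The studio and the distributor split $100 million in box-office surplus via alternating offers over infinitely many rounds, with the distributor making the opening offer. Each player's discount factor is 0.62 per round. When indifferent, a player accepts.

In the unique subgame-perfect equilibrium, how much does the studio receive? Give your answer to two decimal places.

In a stationary SPE each proposer offers the other exactly their discounted continuation value.
If the distributor keeps x when proposing and the studio keeps y when proposing, then x = 100 − 0.62y and y = 100 − 0.62x.
Solving: x = 100(1 − 0.62) / (1 − 0.62·0.62) = 38 / 0.6156 ≈ 61.7284.
The studio gets 100 − 61.7284 ≈ 38.2716.

38.27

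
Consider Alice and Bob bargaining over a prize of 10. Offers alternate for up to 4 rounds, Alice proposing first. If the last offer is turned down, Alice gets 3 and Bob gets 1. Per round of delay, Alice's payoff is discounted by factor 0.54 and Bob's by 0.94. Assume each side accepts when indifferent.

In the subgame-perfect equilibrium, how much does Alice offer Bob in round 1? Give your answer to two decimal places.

7.66

By backward induction:
Round 4 (Bob proposes): Alice gets 3 if talks fail, so Bob offers 3 and keeps 7.
Round 3 (Alice proposes): Bob can get 7 next round, worth 0.94 × 7 = 6.58 now, so Alice offers 6.58, keeping 3.42.
Round 2 (Bob proposes): Alice can get 3.42 next round, worth 0.54 × 3.42 = 1.8468 now. Bob offers 1.8468 and keeps 10 − 1.8468 = 8.1532.
Round 1 (Alice proposes): Bob can get 8.1532 next round, worth 0.94 × 8.1532 = 7.664008 now; Alice offers that and keeps 2.335992.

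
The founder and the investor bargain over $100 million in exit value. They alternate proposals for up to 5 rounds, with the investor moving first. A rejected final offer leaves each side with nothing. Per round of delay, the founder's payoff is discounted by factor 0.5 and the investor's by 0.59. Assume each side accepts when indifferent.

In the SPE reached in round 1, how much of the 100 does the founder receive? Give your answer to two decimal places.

Round 5 (the investor proposes): rejection yields 0 for the founder; the investor offers 0 and keeps 100.
Round 4 (the founder proposes): the investor can get 100 next round, worth 0.59 × 100 = 59 now. The founder offers 59 and keeps 100 − 59 = 41.
Round 3 (the investor proposes): the founder can get 41 next round, worth 0.5 × 41 = 20.5 now. The investor offers 20.5 and keeps 100 − 20.5 = 79.5.
Round 2 (the founder proposes): the investor can get 79.5 next round, worth 0.59 × 79.5 = 46.905 now, so the founder offers 46.905, keeping 53.095.
Round 1 (the investor proposes): the founder can get 53.095 next round, worth 0.5 × 53.095 = 26.5475 now; the investor offers that and keeps 73.4525.

26.55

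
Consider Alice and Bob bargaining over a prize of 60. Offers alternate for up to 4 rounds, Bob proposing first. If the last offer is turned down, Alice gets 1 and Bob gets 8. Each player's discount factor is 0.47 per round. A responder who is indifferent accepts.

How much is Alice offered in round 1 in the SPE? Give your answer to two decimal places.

Work backward from the last round.
Round 4 (Alice proposes): Bob gets 8 if talks fail, so Alice offers 8 and keeps 52.
Round 3 (Bob proposes): Alice can get 52 next round, worth 0.47 × 52 = 24.44 now, so Bob offers 24.44, keeping 35.56.
Round 2 (Alice proposes): Bob can get 35.56 next round, worth 0.47 × 35.56 = 16.7132 now, so Alice offers 16.7132, keeping 43.2868.
Round 1 (Bob proposes): Alice can get 43.2868 next round, worth 0.47 × 43.2868 = 20.344796 now. Bob offers 20.344796 and keeps 60 − 20.344796 = 39.655204.

20.34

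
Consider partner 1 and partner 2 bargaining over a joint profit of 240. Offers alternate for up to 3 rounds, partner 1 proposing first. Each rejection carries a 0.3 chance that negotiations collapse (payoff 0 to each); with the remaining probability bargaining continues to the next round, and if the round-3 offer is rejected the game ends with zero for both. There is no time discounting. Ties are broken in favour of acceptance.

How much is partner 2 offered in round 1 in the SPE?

50.4

Round 3 (partner 1 proposes): partner 2 will accept anything ≥ 0, so partner 1 offers 0 and keeps 240.
Round 2 (partner 2 proposes): rejecting gives partner 1 an expected 0.7 × 240 = 168; partner 2 offers that and keeps 72.
Round 1 (partner 1 proposes): rejecting gives partner 2 an expected 0.7 × 72 = 50.4, so partner 1 offers 50.4, keeping 189.6.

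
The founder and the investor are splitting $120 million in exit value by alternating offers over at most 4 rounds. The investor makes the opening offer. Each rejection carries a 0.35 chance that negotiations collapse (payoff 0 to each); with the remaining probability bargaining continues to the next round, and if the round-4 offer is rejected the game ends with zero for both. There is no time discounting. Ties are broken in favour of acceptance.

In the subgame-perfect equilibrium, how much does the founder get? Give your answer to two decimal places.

60.26

By backward induction:
Round 4 (the founder proposes): rejection yields 0 for the investor; the founder offers 0 and keeps 120.
Round 3 (the investor proposes): rejecting gives the founder an expected 0.65 × 120 = 78, so the investor offers 78, keeping 42.
Round 2 (the founder proposes): rejecting gives the investor an expected 0.65 × 42 = 27.3, so the founder offers 27.3, keeping 92.7.
Round 1 (the investor proposes): rejecting gives the founder an expected 0.65 × 92.7 = 60.255; the investor offers that and keeps 59.745.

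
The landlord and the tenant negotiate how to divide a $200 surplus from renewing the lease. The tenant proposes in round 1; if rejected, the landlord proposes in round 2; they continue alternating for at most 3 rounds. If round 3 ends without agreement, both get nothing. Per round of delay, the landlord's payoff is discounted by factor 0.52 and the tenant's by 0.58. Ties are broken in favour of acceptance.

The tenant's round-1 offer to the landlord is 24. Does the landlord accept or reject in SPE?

Reject

Work out the landlord's continuation value if the offer is rejected.
Round 3 (the tenant proposes): the landlord will accept anything ≥ 0, so the tenant offers 0 and keeps 200.
Round 2 (the landlord proposes): the tenant can get 200 next round, worth 0.58 × 200 = 116 now. The landlord offers 116 and keeps 200 − 116 = 84.
So by rejecting in round 1, the landlord gets 84 next round, worth 0.52 × 84 = 43.68 now.
Offer 24 < 43.68, so the landlord rejects.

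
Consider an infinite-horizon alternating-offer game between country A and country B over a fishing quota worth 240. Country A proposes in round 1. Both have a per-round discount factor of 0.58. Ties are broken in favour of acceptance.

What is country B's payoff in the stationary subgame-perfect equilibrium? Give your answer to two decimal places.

88.10

When country A proposes, country B accepts any offer worth at least 0.58 times what country B would get by proposing next round; and vice versa.
This gives x = 240 − 0.58y and y = 240 − 0.58x, where x and y are each side's share when it proposes.
Hence (1 − 0.58·0.58)x = 240(1 − 0.58), i.e. 0.6636·x = 100.8.
x ≈ 151.8987; country B's share is 240 − x ≈ 88.1013.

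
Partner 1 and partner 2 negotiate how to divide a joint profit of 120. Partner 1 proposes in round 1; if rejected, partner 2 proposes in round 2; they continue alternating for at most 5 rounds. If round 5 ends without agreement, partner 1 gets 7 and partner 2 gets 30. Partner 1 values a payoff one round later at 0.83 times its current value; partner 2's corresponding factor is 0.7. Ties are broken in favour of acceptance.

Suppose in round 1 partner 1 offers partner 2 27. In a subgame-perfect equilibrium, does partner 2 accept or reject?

Reject

Work out partner 2's continuation value if the offer is rejected.
Round 5 (partner 1 proposes): partner 2 gets 30 if talks fail, so partner 1 offers 30 and keeps 90.
Round 4 (partner 2 proposes): partner 1 can get 90 next round, worth 0.83 × 90 = 74.7 now, so partner 2 offers 74.7, keeping 45.3.
Round 3 (partner 1 proposes): partner 2 can get 45.3 next round, worth 0.7 × 45.3 = 31.71 now; partner 1 offers that and keeps 88.29.
Round 2 (partner 2 proposes): partner 1 can get 88.29 next round, worth 0.83 × 88.29 = 73.2807 now, so partner 2 offers 73.2807, keeping 46.7193.
So by rejecting in round 1, partner 2 gets 46.7193 next round, worth 0.7 × 46.7193 = 32.70351 now.
Offer 27 < 32.70351, so partner 2 rejects.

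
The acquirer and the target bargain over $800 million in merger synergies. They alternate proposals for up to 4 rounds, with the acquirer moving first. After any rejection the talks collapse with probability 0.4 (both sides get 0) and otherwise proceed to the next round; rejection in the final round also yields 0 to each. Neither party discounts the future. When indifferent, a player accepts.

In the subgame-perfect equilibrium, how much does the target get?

Round 4 (the target proposes): rejection yields 0 for the acquirer; the target offers 0 and keeps 800.
Round 3 (the acquirer proposes): rejecting gives the target an expected 0.6 × 800 = 480; the acquirer offers that and keeps 320.
Round 2 (the target proposes): rejecting gives the acquirer an expected 0.6 × 320 = 192, so the target offers 192, keeping 608.
Round 1 (the acquirer proposes): rejecting gives the target an expected 0.6 × 608 = 364.8. The acquirer offers 364.8 and keeps 800 − 364.8 = 435.2.

364.8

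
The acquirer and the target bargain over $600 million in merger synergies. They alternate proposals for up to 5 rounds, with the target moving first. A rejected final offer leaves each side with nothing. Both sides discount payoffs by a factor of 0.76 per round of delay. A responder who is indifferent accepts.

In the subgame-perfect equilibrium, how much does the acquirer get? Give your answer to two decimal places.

Round 5 (the target proposes): rejection yields 0 for the acquirer; the target offers 0 and keeps 600.
Round 4 (the acquirer proposes): the target can get 600 next round, worth 0.76 × 600 = 456 now; the acquirer offers that and keeps 144.
Round 3 (the target proposes): the acquirer can get 144 next round, worth 0.76 × 144 = 109.44 now. The target offers 109.44 and keeps 600 − 109.44 = 490.56.
Round 2 (the acquirer proposes): the target can get 490.56 next round, worth 0.76 × 490.56 = 372.8256 now; the acquirer offers that and keeps 227.1744.
Round 1 (the target proposes): the acquirer can get 227.1744 next round, worth 0.76 × 227.1744 = 172.652544 now. The target offers 172.652544 and keeps 600 − 172.652544 = 427.347456.

172.65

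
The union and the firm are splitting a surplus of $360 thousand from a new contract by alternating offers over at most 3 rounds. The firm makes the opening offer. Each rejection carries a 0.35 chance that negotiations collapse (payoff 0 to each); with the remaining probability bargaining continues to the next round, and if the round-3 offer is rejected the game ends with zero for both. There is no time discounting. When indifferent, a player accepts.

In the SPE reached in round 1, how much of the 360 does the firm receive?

278.1

Round 3 (the firm proposes): the union will accept anything ≥ 0, so the firm offers 0 and keeps 360.
Round 2 (the union proposes): rejecting gives the firm an expected 0.65 × 360 = 234. The union offers 234 and keeps 360 − 234 = 126.
Round 1 (the firm proposes): rejecting gives the union an expected 0.65 × 126 = 81.9; the firm offers that and keeps 278.1.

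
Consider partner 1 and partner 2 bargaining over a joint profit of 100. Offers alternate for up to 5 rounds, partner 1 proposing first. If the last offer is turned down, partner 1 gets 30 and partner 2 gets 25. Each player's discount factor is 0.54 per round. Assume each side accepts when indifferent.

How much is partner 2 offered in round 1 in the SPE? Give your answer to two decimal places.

34.21

Round 5 (partner 1 proposes): partner 2 gets 25 if talks fail, so partner 1 offers 25 and keeps 75.
Round 4 (partner 2 proposes): partner 1 can get 75 next round, worth 0.54 × 75 = 40.5 now. Partner 2 offers 40.5 and keeps 100 − 40.5 = 59.5.
Round 3 (partner 1 proposes): partner 2 can get 59.5 next round, worth 0.54 × 59.5 = 32.13 now; partner 1 offers that and keeps 67.87.
Round 2 (partner 2 proposes): partner 1 can get 67.87 next round, worth 0.54 × 67.87 = 36.6498 now. Partner 2 offers 36.6498 and keeps 100 − 36.6498 = 63.3502.
Round 1 (partner 1 proposes): partner 2 can get 63.3502 next round, worth 0.54 × 63.3502 = 34.209108 now. Partner 1 offers 34.209108 and keeps 100 − 34.209108 = 65.790892.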